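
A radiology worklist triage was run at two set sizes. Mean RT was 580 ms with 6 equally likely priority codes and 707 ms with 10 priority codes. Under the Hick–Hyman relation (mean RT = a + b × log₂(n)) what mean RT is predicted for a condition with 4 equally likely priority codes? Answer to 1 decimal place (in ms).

479.2 ms

Fit slope and intercept:
  b = (707 − 580) / (log₂ 10 − log₂ 6) = 127 / (3.3219 − 2.5850) = 172.328 ms/bit
  a = 580 − 172.328 × 2.5850 = 134.538 ms
Then RT(4) = 134.538 + 172.328 × log₂ 4 = 134.538 + 172.328 × 2 ≈ 479.194 ms.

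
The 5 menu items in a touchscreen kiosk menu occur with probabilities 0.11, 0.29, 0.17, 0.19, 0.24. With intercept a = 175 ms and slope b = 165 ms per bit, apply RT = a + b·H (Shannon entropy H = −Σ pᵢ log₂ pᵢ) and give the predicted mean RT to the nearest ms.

547 ms

H = 0.11·log₂(1/0.11) + 0.29·log₂(1/0.29) + 0.17·log₂(1/0.17) + 0.19·log₂(1/0.19) + 0.24·log₂(1/0.24) = 2.2521 bits.
RT = 175 + 165 × 2.2521 = 546.60 ms.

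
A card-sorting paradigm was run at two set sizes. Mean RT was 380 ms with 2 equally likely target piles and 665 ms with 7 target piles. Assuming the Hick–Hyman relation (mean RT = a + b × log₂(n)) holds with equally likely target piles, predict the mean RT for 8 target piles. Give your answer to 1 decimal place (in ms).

Fit slope and intercept:
  b = (665 − 380) / (log₂ 7 − log₂ 2) = 285 / (2.8074 − 1) = 157.689 ms/bit
  a = 380 − 157.689 × 1 = 222.311 ms
Then RT(8) = 222.311 + 157.689 × log₂ 8 = 222.311 + 157.689 × 3 ≈ 695.378 ms.

695.4 ms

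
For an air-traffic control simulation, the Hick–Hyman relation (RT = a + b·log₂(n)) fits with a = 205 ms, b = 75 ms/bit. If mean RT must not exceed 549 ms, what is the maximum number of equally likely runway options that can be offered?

Set 205 + 75·log₂ n ≤ 549 → log₂ n ≤ (549 − 205)/75 = 4.5867.
So n ≤ 2^4.5867 = 24.028; the largest integer n is 24.

24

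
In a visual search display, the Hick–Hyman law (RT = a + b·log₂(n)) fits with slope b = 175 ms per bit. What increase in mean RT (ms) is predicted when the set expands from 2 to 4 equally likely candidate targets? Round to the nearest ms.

ΔRT = (a + b log₂ n₂) − (a + b log₂ n₁) = b·(log₂ n₂ − log₂ n₁).
log₂(4) − log₂(2) = log₂(4/2) = log₂(2) = 1.
ΔRT = 175 × 1.0000 = 175.000 ms.

175 ms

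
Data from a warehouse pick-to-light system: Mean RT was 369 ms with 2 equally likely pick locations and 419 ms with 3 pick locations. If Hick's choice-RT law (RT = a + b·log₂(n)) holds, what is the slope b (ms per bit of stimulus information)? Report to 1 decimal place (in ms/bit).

Slope: b = (419 − 369) / (log₂ 3 − log₂ 2) = 50/0.5850 = 85.476 ms/bit.

85.5 ms/bit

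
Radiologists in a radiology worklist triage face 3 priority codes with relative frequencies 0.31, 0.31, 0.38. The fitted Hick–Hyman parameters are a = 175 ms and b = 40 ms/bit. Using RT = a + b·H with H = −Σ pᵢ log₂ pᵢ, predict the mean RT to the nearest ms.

238 ms

Entropy contributions −pᵢ log₂ pᵢ: 0.5238, 0.5238, 0.5305; sum H = 1.5780 bits.
RT = a + bH = 175 + 40·1.5780 = 238.12 ms.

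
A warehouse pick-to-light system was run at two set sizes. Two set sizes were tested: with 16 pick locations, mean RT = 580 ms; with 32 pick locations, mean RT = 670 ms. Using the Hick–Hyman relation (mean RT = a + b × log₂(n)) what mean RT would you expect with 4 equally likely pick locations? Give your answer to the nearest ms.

RT is linear in log₂ n, so two points fix the line:
  b = (670 − 580) / (log₂ 32 − log₂ 16) = 90 / (5 − 4) = 90 ms/bit
  a = 580 − 90 × 4 = 220 ms
Then RT(4) = 220 + 90 × log₂ 4 = 220 + 90 × 2 ≈ 400.000 ms.

400 ms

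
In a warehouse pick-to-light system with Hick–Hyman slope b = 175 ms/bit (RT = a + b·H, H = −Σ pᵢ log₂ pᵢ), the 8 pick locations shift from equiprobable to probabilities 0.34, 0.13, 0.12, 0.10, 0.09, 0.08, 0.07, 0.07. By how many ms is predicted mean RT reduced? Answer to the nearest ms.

The RT saving is b·ΔH. Equiprobable H₀ = log₂(8) = 3.0000 bits; with the given probabilities H = 2.7524 bits.
b·(H₀ − H) = 175 × (3.0000 − 2.7524) = 43.34 ms.

43 ms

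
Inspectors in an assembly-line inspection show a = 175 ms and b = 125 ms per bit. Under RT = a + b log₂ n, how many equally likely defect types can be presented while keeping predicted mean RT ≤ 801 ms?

32

Set 175 + 125·log₂ n ≤ 801 → log₂ n ≤ (801 − 175)/125 = 5.0080.
So n ≤ 2^5.0080 = 32.178; the largest integer n is 32.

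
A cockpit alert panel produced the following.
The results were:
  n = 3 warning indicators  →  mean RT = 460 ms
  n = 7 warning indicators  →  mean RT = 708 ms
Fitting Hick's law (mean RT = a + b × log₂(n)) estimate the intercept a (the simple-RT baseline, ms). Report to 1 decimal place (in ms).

138.4 ms

b = (RT₂ − RT₁)/(log₂ n₂ − log₂ n₁) = (708 − 460)/(2.8074 − 1.5850) = 202.881 ms/bit.
a = RT₁ − b·log₂ n₁ = 460 − 202.881 × 1.5850 = 138.441 ms.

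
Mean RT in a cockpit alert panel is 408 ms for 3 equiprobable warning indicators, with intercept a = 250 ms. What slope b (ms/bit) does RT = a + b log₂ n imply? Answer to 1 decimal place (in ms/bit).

3 alternatives carry log₂ 3 = 1.5850 bits; the choice cost is 408 − 250 = 158 ms, so b = 158/1.5850 = 99.687 ms/bit.

99.7 ms/bit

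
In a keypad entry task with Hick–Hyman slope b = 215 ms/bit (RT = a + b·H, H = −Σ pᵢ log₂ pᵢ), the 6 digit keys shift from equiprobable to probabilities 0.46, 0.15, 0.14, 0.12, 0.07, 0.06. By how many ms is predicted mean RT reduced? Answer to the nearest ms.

Equiprobable entropy H₀ = log₂ 6 = 2.5850 bits.
Skewed entropy H = −Σ pᵢ log₂ pᵢ = 2.2021 bits.
ΔRT = b·(H₀ − H) = 215 × 0.3828 = 82.31 ms.

82 ms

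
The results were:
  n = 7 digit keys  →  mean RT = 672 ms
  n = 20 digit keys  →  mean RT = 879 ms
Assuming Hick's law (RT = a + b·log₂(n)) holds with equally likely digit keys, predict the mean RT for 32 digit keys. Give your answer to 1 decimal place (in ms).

971.7 ms

Fit slope and intercept:
  b = (879 − 672) / (log₂ 20 − log₂ 7) = 207 / (4.3219 − 2.8074) = 136.672 ms/bit
  a = 672 − 136.672 × 2.8074 = 288.313 ms
Then RT(32) = 288.313 + 136.672 × log₂ 32 = 288.313 + 136.672 × 5 ≈ 971.674 ms.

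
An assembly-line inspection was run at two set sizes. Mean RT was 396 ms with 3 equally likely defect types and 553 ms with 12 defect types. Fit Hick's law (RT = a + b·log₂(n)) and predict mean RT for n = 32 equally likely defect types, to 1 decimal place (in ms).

664.1 ms

Solve the two-equation system in a and b:
  b = (553 − 396) / (log₂ 12 − log₂ 3) = 157 / (3.5850 − 1.5850) = 78.500 ms/bit
  a = 396 − 78.500 × 1.5850 = 271.580 ms
Then RT(32) = 271.580 + 78.500 × log₂ 32 = 271.580 + 78.500 × 5 ≈ 664.080 ms.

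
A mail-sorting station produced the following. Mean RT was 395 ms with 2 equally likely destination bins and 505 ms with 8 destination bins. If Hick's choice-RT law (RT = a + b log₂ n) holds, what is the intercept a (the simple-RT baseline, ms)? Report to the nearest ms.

340 ms

The slope on a log₂ axis is (505 − 395) / (3 − 1) = 55 ms/bit.
Intercept: a = 395 − 55·log₂(2) = 340.000 ms.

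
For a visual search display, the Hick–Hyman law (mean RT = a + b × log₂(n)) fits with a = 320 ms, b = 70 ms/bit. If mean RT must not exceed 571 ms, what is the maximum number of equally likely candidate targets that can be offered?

12

70·log₂ n ≤ 571 − 320 = 251, giving log₂ n ≤ 3.5857 and n ≤ 12.006. The largest whole number is 12.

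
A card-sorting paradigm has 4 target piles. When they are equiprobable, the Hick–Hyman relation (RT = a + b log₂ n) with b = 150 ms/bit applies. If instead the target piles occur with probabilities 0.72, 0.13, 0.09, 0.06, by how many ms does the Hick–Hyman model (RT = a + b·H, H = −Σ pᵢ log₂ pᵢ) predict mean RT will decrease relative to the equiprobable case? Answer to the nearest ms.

Equiprobable entropy H₀ = log₂ 4 = 2.0000 bits.
Skewed entropy H = −Σ pᵢ log₂ pᵢ = 1.2801 bits.
ΔRT = b·(H₀ − H) = 150 × 0.7199 = 107.99 ms.

108 ms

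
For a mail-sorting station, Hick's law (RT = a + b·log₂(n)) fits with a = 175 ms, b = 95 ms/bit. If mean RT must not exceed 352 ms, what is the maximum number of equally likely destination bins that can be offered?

3

Set 175 + 95·log₂ n ≤ 352 → log₂ n ≤ (352 − 175)/95 = 1.8632.
So n ≤ 2^1.8632 = 3.638; the largest integer n is 3.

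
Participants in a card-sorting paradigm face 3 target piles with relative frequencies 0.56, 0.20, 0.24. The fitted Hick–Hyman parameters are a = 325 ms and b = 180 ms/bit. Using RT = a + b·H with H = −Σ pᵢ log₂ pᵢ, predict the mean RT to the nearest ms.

Entropy contributions −pᵢ log₂ pᵢ: 0.4684, 0.4644, 0.4941; sum H = 1.4270 bits.
RT = a + bH = 325 + 180·1.4270 = 581.85 ms.

582 ms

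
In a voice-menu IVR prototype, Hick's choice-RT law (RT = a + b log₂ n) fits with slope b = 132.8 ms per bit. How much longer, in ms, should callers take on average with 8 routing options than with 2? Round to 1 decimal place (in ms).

265.6 ms

ΔRT = (a + b log₂ n₂) − (a + b log₂ n₁) = b·(log₂ n₂ − log₂ n₁).
log₂(8) − log₂(2) = log₂(8/2) = log₂(4) = 2.
ΔRT = 132.8 × 2.0000 = 265.600 ms.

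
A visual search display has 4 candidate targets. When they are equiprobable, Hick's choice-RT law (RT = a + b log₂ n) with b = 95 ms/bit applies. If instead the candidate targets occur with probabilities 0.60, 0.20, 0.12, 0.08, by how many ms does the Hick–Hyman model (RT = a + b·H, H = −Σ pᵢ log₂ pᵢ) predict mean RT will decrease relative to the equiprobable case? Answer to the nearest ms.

The RT saving is b·ΔH. Equiprobable H₀ = log₂(4) = 2.0000 bits; with the given probabilities H = 1.5651 bits.
b·(H₀ − H) = 95 × (2.0000 − 1.5651) = 41.31 ms.

41 ms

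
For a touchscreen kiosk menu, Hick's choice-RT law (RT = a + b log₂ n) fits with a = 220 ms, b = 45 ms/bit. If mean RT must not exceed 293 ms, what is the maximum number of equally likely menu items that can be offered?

3

45·log₂ n ≤ 293 − 220 = 73, giving log₂ n ≤ 1.6222 and n ≤ 3.078. The largest whole number is 3.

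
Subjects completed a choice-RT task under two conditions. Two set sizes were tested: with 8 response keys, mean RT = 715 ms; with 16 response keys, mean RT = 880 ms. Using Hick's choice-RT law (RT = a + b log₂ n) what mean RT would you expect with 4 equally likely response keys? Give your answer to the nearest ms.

550 ms

Fit slope and intercept:
  b = (880 − 715) / (log₂ 16 − log₂ 8) = 165 / (4 − 3) = 165 ms/bit
  a = 715 − 165 × 3 = 220 ms
Then RT(4) = 220 + 165 × log₂ 4 = 220 + 165 × 2 ≈ 550.000 ms.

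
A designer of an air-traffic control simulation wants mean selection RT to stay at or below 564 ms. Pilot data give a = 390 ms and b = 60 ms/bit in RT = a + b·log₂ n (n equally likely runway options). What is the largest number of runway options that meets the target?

7

Set 390 + 60·log₂ n ≤ 564 → log₂ n ≤ (564 − 390)/60 = 2.9000.
So n ≤ 2^2.9000 = 7.464; the largest integer n is 7.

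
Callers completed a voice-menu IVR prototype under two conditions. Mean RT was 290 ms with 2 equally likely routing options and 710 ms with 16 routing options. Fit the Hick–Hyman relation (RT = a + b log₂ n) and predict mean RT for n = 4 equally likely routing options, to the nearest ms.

430 ms

Solve the two-equation system in a and b:
  b = (710 − 290) / (log₂ 16 − log₂ 2) = 420 / (4 − 1) = 140 ms/bit
  a = 290 − 140 × 1 = 150 ms
Then RT(4) = 150 + 140 × log₂ 4 = 150 + 140 × 2 ≈ 430.000 ms.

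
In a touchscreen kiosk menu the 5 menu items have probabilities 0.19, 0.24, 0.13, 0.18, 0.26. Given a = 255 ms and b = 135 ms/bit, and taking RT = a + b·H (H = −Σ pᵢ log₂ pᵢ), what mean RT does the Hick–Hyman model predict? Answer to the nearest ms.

563 ms

Entropy contributions −pᵢ log₂ pᵢ: 0.4552, 0.4941, 0.3826, 0.4453, 0.5053; sum H = 2.2826 bits.
RT = a + bH = 255 + 135·2.2826 = 563.15 ms.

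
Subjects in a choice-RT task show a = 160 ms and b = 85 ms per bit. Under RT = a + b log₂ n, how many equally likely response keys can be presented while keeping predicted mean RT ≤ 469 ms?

85·log₂ n ≤ 469 − 160 = 309, giving log₂ n ≤ 3.6353 and n ≤ 12.426. The largest whole number is 12.

12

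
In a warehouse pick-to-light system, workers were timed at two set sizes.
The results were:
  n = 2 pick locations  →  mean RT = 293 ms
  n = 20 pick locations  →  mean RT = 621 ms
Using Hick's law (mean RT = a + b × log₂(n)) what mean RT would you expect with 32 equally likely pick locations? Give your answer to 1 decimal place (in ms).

Solve the two-equation system in a and b:
  b = (621 − 293) / (log₂ 20 − log₂ 2) = 328 / (4.3219 − 1) = 98.738 ms/bit
  a = 293 − 98.738 × 1 = 194.262 ms
Then RT(32) = 194.262 + 98.738 × log₂ 32 = 194.262 + 98.738 × 5 ≈ 687.951 ms.

688.0 ms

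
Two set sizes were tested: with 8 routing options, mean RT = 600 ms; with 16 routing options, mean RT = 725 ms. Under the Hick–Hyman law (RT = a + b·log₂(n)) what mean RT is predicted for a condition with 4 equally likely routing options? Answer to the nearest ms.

475 ms

Fit slope and intercept:
  b = (725 − 600) / (log₂ 16 − log₂ 8) = 125 / (4 − 3) = 125 ms/bit
  a = 600 − 125 × 3 = 225 ms
Then RT(4) = 225 + 125 × log₂ 4 = 225 + 125 × 2 ≈ 475.000 ms.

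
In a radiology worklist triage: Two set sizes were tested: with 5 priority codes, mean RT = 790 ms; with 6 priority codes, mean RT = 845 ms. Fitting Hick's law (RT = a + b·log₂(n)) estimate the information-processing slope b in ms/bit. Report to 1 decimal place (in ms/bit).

209.1 ms/bit

The slope on a log₂ axis is (845 − 790) / (2.5850 − 2.3219) = 209.098 ms/bit.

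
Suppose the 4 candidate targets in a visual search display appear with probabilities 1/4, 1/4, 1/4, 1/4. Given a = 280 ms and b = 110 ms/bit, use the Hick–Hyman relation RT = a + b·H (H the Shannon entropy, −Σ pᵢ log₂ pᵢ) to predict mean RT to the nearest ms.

Each term −pᵢ log₂ pᵢ: 0.25·2 + 0.25·2 + 0.25·2 + 0.25·2; summed, H = 2.000 bits.
Mean RT = a + bH = 280 + 110·2.000 = 500.00 ms.

500 ms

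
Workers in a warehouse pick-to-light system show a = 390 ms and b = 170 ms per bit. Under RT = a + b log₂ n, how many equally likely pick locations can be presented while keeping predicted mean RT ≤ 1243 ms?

Information budget: (1243 − 390)/170 = 5.0176 bits, so n ≤ 2^5.0176 = 32.394 → at most 32.

32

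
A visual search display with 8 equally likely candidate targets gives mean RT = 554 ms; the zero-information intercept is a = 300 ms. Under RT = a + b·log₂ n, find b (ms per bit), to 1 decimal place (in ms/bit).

84.7 ms/bit

log₂(8) = 3 bits.
b = (RT − a)/log₂ n = (554 − 300) / 3 = 84.667 ms/bit.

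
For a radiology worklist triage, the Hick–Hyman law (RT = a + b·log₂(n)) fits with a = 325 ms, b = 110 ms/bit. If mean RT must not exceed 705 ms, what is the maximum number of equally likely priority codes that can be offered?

Set 325 + 110·log₂ n ≤ 705 → log₂ n ≤ (705 − 325)/110 = 3.4545.
So n ≤ 2^3.4545 = 10.963; the largest integer n is 10.

10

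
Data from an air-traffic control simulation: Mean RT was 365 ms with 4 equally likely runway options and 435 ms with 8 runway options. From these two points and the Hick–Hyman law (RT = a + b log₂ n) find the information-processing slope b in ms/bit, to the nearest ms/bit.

70 ms/bit

b = (RT₂ − RT₁)/(log₂ n₂ − log₂ n₁) = (435 − 365)/(3 − 2) = 70 ms/bit.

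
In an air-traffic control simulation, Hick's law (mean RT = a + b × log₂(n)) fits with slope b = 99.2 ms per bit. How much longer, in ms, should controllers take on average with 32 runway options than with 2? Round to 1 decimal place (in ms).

ΔRT = (a + b log₂ n₂) − (a + b log₂ n₁) = b·(log₂ n₂ − log₂ n₁).
log₂(32) − log₂(2) = log₂(32/2) = log₂(16) = 4.
ΔRT = 99.2 × 4.0000 = 396.800 ms.

396.8 ms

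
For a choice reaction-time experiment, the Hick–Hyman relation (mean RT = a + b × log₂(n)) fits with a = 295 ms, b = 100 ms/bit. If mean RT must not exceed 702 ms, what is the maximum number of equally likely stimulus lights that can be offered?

Set 295 + 100·log₂ n ≤ 702 → log₂ n ≤ (702 − 295)/100 = 4.0700.
So n ≤ 2^4.0700 = 16.795; the largest integer n is 16.

16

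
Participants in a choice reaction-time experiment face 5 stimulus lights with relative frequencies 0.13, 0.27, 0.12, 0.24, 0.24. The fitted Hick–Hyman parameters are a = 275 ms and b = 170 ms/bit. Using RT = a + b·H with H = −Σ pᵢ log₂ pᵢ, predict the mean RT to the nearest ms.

657 ms

H = 0.13·log₂(1/0.13) + 0.27·log₂(1/0.27) + 0.12·log₂(1/0.12) + 0.24·log₂(1/0.24) + 0.24·log₂(1/0.24) = 2.2480 bits.
RT = 275 + 170 × 2.2480 = 657.16 ms.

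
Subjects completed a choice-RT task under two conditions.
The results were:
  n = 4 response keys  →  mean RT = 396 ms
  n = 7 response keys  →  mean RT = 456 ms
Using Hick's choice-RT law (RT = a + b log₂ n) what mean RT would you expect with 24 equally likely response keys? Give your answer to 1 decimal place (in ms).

588.1 ms

RT is linear in log₂ n, so two points fix the line:
  b = (456 − 396) / (log₂ 7 − log₂ 4) = 60 / (2.8074 − 2) = 74.317 ms/bit
  a = 396 − 74.317 × 2 = 247.366 ms
Then RT(24) = 247.366 + 74.317 × log₂ 24 = 247.366 + 74.317 × 4.5850 ≈ 588.106 ms.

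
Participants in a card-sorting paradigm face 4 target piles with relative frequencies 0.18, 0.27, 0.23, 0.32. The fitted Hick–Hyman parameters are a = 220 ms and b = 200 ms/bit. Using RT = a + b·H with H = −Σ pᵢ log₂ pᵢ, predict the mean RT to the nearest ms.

614 ms

H = 0.18·log₂(1/0.18) + 0.27·log₂(1/0.27) + 0.23·log₂(1/0.23) + 0.32·log₂(1/0.32) = 1.9690 bits.
RT = 220 + 200 × 1.9690 = 613.81 ms.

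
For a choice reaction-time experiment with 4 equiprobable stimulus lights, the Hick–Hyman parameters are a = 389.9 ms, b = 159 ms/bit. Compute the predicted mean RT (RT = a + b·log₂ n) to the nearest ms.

708 ms

log₂(4) = 2 bits, so RT = 389.9 + 159 × 2 ≈ 707.900 ms.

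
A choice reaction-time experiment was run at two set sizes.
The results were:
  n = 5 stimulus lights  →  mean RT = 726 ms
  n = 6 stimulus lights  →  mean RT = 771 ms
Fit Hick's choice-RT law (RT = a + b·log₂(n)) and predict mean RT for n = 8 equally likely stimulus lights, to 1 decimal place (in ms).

842.0 ms

With log₂ n on the abscissa the relation is linear; from the two conditions:
  b = (771 − 726) / (log₂ 6 − log₂ 5) = 45 / (2.5850 − 2.3219) = 171.080 ms/bit
  a = 726 − 171.080 × 2.3219 = 328.764 ms
Then RT(8) = 328.764 + 171.080 × log₂ 8 = 328.764 + 171.080 × 3 ≈ 842.005 ms.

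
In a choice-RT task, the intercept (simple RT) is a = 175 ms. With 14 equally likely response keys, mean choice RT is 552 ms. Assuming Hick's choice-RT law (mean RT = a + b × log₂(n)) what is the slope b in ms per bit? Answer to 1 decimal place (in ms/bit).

99.0 ms/bit

b = (552 − 175) / log₂(14) = 377 / 3.8074 = 99.019 ms/bit.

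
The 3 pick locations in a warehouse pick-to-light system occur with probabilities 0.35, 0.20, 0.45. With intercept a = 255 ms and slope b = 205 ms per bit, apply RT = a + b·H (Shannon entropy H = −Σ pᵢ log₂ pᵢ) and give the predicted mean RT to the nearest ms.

Entropy contributions −pᵢ log₂ pᵢ: 0.5301, 0.4644, 0.5184; sum H = 1.5129 bits.
RT = a + bH = 255 + 205·1.5129 = 565.14 ms.

565 ms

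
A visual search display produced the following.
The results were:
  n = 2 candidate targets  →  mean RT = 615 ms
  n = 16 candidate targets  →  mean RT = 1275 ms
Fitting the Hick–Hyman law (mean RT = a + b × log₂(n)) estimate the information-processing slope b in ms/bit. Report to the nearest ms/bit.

The slope on a log₂ axis is (1275 − 615) / (4 − 1) = 220 ms/bit.

220 ms/bit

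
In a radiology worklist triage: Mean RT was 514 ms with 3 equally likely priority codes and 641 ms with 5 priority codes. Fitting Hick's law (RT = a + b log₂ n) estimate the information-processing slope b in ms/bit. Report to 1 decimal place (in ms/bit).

The slope on a log₂ axis is (641 − 514) / (2.3219 − 1.5850) = 172.328 ms/bit.

172.3 ms/bit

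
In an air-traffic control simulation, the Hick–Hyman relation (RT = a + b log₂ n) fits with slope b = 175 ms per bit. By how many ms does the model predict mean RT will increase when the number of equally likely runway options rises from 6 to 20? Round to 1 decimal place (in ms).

304.0 ms

Only the slope matters, since a is common to both: ΔRT = b·log₂(n₂/n₁).
log₂(20) − log₂(6) = 4.3219 − 2.5850 = 1.7370.
ΔRT = 175 × 1.7370 = 303.969 ms.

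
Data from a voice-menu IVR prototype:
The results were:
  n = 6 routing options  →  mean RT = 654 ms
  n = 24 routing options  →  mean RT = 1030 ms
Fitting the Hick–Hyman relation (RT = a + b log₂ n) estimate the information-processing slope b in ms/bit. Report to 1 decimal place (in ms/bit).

The slope on a log₂ axis is (1030 − 654) / (4.5850 − 2.5850) = 188.000 ms/bit.

188.0 ms/bit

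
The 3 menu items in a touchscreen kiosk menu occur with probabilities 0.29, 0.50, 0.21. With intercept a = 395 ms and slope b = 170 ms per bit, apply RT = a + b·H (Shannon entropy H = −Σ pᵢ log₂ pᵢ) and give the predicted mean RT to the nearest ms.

H = 0.29·log₂(1/0.29) + 0.50·log₂(1/0.50) + 0.21·log₂(1/0.21) = 1.4907 bits.
RT = 395 + 170 × 1.4907 = 648.42 ms.

648 ms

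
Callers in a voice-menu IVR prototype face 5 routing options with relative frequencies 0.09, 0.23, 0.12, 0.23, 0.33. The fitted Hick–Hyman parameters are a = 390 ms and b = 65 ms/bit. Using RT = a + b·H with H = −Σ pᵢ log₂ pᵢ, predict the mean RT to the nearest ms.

H = 0.09·log₂(1/0.09) + 0.23·log₂(1/0.23) + 0.12·log₂(1/0.12) + 0.23·log₂(1/0.23) + 0.33·log₂(1/0.33) = 2.1829 bits.
RT = 390 + 65 × 2.1829 = 531.89 ms.

532 ms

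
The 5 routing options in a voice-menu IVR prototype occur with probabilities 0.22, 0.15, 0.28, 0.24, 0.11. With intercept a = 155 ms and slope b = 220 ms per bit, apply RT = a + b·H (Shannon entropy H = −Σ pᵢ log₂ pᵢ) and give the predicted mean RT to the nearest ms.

H = 0.22·log₂(1/0.22) + 0.15·log₂(1/0.15) + 0.28·log₂(1/0.28) + 0.24·log₂(1/0.24) + 0.11·log₂(1/0.11) = 2.2498 bits.
RT = 155 + 220 × 2.2498 = 649.95 ms.

650 ms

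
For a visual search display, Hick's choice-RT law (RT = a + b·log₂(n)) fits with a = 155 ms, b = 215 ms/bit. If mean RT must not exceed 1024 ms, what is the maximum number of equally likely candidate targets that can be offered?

16

215·log₂ n ≤ 1024 − 155 = 869, giving log₂ n ≤ 4.0419 and n ≤ 16.471. The largest whole number is 16.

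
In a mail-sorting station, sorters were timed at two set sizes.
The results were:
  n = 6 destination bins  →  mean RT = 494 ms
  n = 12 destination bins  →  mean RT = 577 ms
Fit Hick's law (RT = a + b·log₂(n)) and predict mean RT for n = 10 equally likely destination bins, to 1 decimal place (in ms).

555.2 ms

RT is linear in log₂ n, so two points fix the line:
  b = (577 − 494) / (log₂ 12 − log₂ 6) = 83 / (3.5850 − 2.5850) = 83.000 ms/bit
  a = 494 − 83.000 × 2.5850 = 279.448 ms
Then RT(10) = 279.448 + 83.000 × log₂ 10 = 279.448 + 83.000 × 3.3219 ≈ 555.168 ms.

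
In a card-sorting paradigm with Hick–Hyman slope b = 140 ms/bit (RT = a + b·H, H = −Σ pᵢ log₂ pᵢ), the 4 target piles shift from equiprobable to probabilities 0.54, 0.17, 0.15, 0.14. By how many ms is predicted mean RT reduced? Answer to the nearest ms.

Equiprobable entropy H₀ = log₂ 4 = 2.0000 bits.
Skewed entropy H = −Σ pᵢ log₂ pᵢ = 1.7223 bits.
ΔRT = b·(H₀ − H) = 140 × 0.2777 = 38.88 ms.

39 ms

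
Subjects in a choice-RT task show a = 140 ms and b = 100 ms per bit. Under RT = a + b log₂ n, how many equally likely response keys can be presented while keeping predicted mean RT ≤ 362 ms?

Information budget: (362 − 140)/100 = 2.2200 bits, so n ≤ 2^2.2200 = 4.659 → at most 4.

4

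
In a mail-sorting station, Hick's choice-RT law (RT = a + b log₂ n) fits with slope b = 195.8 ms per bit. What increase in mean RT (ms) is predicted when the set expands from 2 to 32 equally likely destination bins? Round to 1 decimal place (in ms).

783.2 ms

The intercept a cancels: ΔRT = b·(log₂ n₂ − log₂ n₁) = b·log₂(n₂/n₁).
log₂(32) − log₂(2) = log₂(32/2) = log₂(16) = 4.
ΔRT = 195.8 × 4.0000 = 783.200 ms.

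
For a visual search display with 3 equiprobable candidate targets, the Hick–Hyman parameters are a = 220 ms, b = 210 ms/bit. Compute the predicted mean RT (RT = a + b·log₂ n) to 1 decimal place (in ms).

552.8 ms

log₂(3) = 1.5850 bits, so RT = 220 + 210 × 1.5850 ≈ 552.842 ms.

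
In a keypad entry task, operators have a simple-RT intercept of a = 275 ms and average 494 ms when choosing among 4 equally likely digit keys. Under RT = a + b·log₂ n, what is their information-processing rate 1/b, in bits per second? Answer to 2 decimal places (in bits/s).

9.13 bits/s

b = (494 − 275)/log₂ 4 = 219/2 = 109.500 ms per bit = 0.10950 s/bit; the reciprocal is 9.132 bits/s.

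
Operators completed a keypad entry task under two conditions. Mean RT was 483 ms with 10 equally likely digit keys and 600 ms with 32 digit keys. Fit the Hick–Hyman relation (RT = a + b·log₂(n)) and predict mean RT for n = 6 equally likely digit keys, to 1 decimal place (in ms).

Fit slope and intercept:
  b = (600 − 483) / (log₂ 32 − log₂ 10) = 117 / (5 − 3.3219) = 69.723 ms/bit
  a = 483 − 69.723 × 3.3219 = 251.386 ms
Then RT(6) = 251.386 + 69.723 × log₂ 6 = 251.386 + 69.723 × 2.5850 ≈ 431.617 ms.

431.6 ms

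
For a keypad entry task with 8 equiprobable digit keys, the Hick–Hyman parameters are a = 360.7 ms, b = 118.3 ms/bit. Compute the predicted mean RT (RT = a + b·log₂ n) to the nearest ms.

716 ms

log₂(8) = 3 bits, so RT = 360.7 + 118.3 × 3 ≈ 715.600 ms.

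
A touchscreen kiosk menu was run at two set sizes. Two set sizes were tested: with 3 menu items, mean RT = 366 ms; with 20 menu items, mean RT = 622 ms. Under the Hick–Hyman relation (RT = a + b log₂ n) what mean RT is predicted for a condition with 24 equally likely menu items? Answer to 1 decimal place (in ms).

646.6 ms

With log₂ n on the abscissa the relation is linear; from the two conditions:
  b = (622 − 366) / (log₂ 20 − log₂ 3) = 256 / (4.3219 − 1.5850) = 93.534 ms/bit
  a = 366 − 93.534 × 1.5850 = 217.752 ms
Then RT(24) = 217.752 + 93.534 × log₂ 24 = 217.752 + 93.534 × 4.5850 ≈ 646.603 ms.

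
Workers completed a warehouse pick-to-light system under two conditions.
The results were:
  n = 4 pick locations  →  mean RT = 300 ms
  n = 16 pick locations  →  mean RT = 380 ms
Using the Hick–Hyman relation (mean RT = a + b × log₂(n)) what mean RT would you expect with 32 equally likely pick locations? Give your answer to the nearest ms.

420 ms

Solve the two-equation system in a and b:
  b = (380 − 300) / (log₂ 16 − log₂ 4) = 80 / (4 − 2) = 40 ms/bit
  a = 300 − 40 × 2 = 220 ms
Then RT(32) = 220 + 40 × log₂ 32 = 220 + 40 × 5 ≈ 420.000 ms.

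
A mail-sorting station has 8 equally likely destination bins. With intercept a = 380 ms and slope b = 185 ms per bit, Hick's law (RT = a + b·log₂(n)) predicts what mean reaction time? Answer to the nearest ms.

log₂(8) = 3 bits, so RT = 380 + 185 × 3 ≈ 935.000 ms.

935 ms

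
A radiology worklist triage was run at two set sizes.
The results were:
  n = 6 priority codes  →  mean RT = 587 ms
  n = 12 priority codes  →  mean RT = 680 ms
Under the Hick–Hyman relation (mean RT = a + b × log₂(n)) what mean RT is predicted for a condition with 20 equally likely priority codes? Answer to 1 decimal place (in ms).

748.5 ms

Fit slope and intercept:
  b = (680 − 587) / (log₂ 12 − log₂ 6) = 93 / (3.5850 − 2.5850) = 93.000 ms/bit
  a = 587 − 93.000 × 2.5850 = 346.598 ms
Then RT(20) = 346.598 + 93.000 × log₂ 20 = 346.598 + 93.000 × 4.3219 ≈ 748.538 ms.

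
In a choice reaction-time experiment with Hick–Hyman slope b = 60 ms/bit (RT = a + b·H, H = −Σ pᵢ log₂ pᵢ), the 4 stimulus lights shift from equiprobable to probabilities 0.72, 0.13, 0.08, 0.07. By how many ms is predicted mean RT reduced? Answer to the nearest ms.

43 ms

The RT saving is b·ΔH. Equiprobable H₀ = log₂(4) = 2.0000 bits; with the given probabilities H = 1.2839 bits.
b·(H₀ − H) = 60 × (2.0000 − 1.2839) = 42.96 ms.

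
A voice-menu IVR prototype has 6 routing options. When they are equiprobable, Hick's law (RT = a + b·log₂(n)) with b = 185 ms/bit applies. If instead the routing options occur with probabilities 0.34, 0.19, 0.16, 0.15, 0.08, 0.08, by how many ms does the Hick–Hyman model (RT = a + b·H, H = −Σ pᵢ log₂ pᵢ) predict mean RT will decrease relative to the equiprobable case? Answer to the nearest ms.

34 ms

Equiprobable entropy H₀ = log₂ 6 = 2.5850 bits.
Skewed entropy H = −Σ pᵢ log₂ pᵢ = 2.4010 bits.
ΔRT = b·(H₀ − H) = 185 × 0.1840 = 34.04 ms.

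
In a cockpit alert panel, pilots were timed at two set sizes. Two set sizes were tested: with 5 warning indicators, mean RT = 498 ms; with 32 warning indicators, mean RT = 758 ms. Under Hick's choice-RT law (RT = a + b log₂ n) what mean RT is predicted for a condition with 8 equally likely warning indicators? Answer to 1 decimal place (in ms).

With log₂ n on the abscissa the relation is linear; from the two conditions:
  b = (758 − 498) / (log₂ 32 − log₂ 5) = 260 / (5 − 2.3219) = 97.085 ms/bit
  a = 498 − 97.085 × 2.3219 = 272.576 ms
Then RT(8) = 272.576 + 97.085 × log₂ 8 = 272.576 + 97.085 × 3 ≈ 563.830 ms.

563.8 ms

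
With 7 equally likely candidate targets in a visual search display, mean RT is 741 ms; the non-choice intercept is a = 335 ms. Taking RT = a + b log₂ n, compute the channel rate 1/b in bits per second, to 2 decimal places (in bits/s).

6.91 bits/s

b = (741 − 335)/log₂ 7 = 406/2.8074 = 144.620 ms per bit = 0.14462 s/bit; the reciprocal is 6.915 bits/s.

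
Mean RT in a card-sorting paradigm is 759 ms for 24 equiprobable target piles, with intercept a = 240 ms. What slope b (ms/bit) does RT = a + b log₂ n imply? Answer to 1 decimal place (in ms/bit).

24 alternatives carry log₂ 24 = 4.5850 bits; the choice cost is 759 − 240 = 519 ms, so b = 519/4.5850 = 113.196 ms/bit.

113.2 ms/bit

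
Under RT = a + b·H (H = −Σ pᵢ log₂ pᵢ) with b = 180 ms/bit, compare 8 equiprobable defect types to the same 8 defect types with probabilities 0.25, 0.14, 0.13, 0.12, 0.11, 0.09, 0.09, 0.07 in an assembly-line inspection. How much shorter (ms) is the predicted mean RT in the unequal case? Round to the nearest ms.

Equiprobable entropy H₀ = log₂ 8 = 3.0000 bits.
Skewed entropy H = −Σ pᵢ log₂ pᵢ = 2.8910 bits.
ΔRT = b·(H₀ − H) = 180 × 0.1090 = 19.63 ms.

20 ms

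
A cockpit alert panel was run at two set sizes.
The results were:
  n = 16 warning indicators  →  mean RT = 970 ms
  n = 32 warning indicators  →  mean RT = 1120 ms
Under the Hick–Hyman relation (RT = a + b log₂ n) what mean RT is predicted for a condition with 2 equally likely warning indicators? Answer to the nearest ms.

Fit slope and intercept:
  b = (1120 − 970) / (log₂ 32 − log₂ 16) = 150 / (5 − 4) = 150 ms/bit
  a = 970 − 150 × 4 = 370 ms
Then RT(2) = 370 + 150 × log₂ 2 = 370 + 150 × 1 ≈ 520.000 ms.

520 ms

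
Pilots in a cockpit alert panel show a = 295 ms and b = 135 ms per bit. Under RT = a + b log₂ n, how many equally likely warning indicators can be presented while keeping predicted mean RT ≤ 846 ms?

16

Information budget: (846 − 295)/135 = 4.0815 bits, so n ≤ 2^4.0815 = 16.930 → at most 16.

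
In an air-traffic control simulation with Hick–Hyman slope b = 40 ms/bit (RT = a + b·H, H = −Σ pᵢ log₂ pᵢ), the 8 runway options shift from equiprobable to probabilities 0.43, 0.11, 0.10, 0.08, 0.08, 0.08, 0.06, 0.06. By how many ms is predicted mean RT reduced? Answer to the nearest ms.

17 ms

The RT saving is b·ΔH. Equiprobable H₀ = log₂(8) = 3.0000 bits; with the given probabilities H = 2.5676 bits.
b·(H₀ − H) = 40 × (3.0000 − 2.5676) = 17.29 ms.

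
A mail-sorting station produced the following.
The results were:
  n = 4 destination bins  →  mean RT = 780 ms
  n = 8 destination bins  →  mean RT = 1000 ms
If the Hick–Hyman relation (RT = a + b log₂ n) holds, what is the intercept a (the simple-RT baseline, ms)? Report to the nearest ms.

340 ms

b = (RT₂ − RT₁)/(log₂ n₂ − log₂ n₁) = (1000 − 780)/(3 − 2) = 220 ms/bit.
Intercept: a = 780 − 220·log₂(4) = 340.000 ms.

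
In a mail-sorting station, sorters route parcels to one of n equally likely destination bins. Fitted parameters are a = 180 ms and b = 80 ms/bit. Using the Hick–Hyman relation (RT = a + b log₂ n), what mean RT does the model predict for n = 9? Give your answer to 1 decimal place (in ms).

433.6 ms

log₂(9) = 3.1699 bits, so RT = 180 + 80 × 3.1699 ≈ 433.594 ms.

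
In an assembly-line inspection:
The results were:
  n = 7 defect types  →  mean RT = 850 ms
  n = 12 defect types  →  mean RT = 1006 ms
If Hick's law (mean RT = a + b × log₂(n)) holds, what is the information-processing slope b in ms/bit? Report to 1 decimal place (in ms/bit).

The slope on a log₂ axis is (1006 − 850) / (3.5850 − 2.8074) = 200.615 ms/bit.

200.6 ms/bit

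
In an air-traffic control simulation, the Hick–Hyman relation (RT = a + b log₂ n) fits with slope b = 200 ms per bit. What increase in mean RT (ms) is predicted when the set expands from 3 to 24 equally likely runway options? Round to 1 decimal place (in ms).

ΔRT = (a + b log₂ n₂) − (a + b log₂ n₁) = b·(log₂ n₂ − log₂ n₁).
log₂(24) − log₂(3) = log₂(24/3) = log₂(8) = 3.
ΔRT = 200 × 3.0000 = 600.000 ms.

600.0 ms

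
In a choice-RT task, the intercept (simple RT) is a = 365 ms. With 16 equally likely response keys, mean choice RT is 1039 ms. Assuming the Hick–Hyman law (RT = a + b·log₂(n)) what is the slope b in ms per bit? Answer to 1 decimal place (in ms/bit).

168.5 ms/bit

b = (1039 − 365) / log₂(16) = 674 / 4 = 168.500 ms/bit.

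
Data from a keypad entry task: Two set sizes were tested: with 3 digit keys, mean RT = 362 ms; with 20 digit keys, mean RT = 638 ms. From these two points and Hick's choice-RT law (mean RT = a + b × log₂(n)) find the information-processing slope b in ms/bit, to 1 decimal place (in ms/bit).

b = (RT₂ − RT₁)/(log₂ n₂ − log₂ n₁) = (638 − 362)/(4.3219 − 1.5850) = 100.842 ms/bit.

100.8 ms/bit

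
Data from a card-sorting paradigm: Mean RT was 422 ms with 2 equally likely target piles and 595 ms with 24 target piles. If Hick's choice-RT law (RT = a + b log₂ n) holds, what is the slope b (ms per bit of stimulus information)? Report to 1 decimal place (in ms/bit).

48.3 ms/bit

Slope: b = (595 − 422) / (log₂ 24 − log₂ 2) = 173/3.5850 = 48.257 ms/bit.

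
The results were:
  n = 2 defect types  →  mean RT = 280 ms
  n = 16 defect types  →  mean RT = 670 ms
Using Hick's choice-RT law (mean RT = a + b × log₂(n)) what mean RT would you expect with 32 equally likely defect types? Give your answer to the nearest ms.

RT is linear in log₂ n, so two points fix the line:
  b = (670 − 280) / (log₂ 16 − log₂ 2) = 390 / (4 − 1) = 130 ms/bit
  a = 280 − 130 × 1 = 150 ms
Then RT(32) = 150 + 130 × log₂ 32 = 150 + 130 × 5 ≈ 800.000 ms.

800 ms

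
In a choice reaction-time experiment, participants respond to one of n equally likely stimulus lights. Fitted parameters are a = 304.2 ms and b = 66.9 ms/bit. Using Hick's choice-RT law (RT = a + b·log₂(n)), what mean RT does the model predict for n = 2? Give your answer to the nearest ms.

log₂(2) = 1 bits, so RT = 304.2 + 66.9 × 1 ≈ 371.100 ms.

371 ms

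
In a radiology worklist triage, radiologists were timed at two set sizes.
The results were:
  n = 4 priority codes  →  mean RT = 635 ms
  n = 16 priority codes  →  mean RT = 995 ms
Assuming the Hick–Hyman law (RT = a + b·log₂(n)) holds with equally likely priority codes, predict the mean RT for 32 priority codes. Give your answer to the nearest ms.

Solve the two-equation system in a and b:
  b = (995 − 635) / (log₂ 16 − log₂ 4) = 360 / (4 − 2) = 180 ms/bit
  a = 635 − 180 × 2 = 275 ms
Then RT(32) = 275 + 180 × log₂ 32 = 275 + 180 × 5 ≈ 1175.000 ms.

1175 ms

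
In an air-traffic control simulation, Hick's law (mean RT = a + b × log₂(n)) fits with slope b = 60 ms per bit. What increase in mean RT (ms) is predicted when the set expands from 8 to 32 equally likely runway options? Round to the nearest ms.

120 ms

The intercept a cancels: ΔRT = b·(log₂ n₂ − log₂ n₁) = b·log₂(n₂/n₁).
log₂(32) − log₂(8) = log₂(32/8) = log₂(4) = 2.
ΔRT = 60 × 2.0000 = 120.000 ms.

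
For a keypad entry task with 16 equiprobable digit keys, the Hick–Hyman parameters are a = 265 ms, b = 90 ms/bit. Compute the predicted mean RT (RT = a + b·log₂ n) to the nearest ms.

625 ms

log₂(16) = 4 bits, so RT = 265 + 90 × 4 ≈ 625.000 ms.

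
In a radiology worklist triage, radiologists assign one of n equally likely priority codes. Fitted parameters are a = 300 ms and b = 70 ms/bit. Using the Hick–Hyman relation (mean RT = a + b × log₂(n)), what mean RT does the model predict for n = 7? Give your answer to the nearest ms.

497 ms

log₂(7) = 2.8074 bits, so RT = 300 + 70 × 2.8074 ≈ 496.515 ms.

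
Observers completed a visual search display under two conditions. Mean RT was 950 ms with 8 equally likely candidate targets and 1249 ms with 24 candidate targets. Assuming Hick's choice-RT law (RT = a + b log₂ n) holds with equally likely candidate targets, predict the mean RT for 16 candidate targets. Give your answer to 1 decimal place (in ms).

1138.6 ms

Fit slope and intercept:
  b = (1249 − 950) / (log₂ 24 − log₂ 8) = 299 / (4.5850 − 3) = 188.648 ms/bit
  a = 950 − 188.648 × 3 = 384.056 ms
Then RT(16) = 384.056 + 188.648 × log₂ 16 = 384.056 + 188.648 × 4 ≈ 1138.648 ms.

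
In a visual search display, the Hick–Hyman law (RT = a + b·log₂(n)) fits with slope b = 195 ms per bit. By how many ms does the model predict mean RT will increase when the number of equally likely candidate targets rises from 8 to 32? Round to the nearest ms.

The intercept a cancels: ΔRT = b·(log₂ n₂ − log₂ n₁) = b·log₂(n₂/n₁).
log₂(32) − log₂(8) = log₂(32/8) = log₂(4) = 2.
ΔRT = 195 × 2.0000 = 390.000 ms.

390 ms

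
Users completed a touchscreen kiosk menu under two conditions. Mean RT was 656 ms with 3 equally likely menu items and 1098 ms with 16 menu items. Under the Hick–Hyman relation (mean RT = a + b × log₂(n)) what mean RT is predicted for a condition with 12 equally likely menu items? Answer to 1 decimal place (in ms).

1022.0 ms

Fit slope and intercept:
  b = (1098 − 656) / (log₂ 16 − log₂ 3) = 442 / (4 − 1.5850) = 183.020 ms/bit
  a = 656 − 183.020 × 1.5850 = 365.920 ms
Then RT(12) = 365.920 + 183.020 × log₂ 12 = 365.920 + 183.020 × 3.5850 ≈ 1022.040 ms.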